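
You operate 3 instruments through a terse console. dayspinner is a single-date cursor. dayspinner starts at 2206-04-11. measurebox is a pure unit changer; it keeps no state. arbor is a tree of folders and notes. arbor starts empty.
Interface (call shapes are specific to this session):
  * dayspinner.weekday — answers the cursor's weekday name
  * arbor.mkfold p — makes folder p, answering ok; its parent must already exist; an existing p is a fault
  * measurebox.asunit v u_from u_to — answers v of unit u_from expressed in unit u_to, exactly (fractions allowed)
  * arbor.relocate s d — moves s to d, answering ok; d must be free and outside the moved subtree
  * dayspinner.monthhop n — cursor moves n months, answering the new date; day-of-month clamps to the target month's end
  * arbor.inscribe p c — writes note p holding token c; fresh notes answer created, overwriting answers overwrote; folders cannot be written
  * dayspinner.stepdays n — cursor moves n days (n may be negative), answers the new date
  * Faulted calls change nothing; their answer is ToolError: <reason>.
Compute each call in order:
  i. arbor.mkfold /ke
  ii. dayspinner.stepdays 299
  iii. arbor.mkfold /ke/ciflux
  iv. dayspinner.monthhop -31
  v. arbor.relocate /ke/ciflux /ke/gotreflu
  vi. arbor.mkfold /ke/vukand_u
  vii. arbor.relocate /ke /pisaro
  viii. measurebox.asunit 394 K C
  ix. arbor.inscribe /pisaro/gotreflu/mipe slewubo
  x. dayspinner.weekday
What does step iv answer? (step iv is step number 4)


·→ arbor.mkfold(/ke)
·← ok
·→ dayspinner.stepdays(299)
·← 2207-02-04
·→ arbor.mkfold(/ke/ciflux)
·← ok
·→ dayspinner.monthhop(-31)
·← 2204-07-04
·→ arbor.relocate(/ke/ciflux, /ke/gotreflu)
·← ok
·→ arbor.mkfold(/ke/vukand_u)
·← ok
·→ arbor.relocate(/ke, /pisaro)
·← ok
·→ measurebox.asunit(394, K, C)
·← 2417/20
·→ arbor.inscribe(/pisaro/gotreflu/mipe, slewubo)
·← created
·→ dayspinner.weekday()
·← Wednesday

Answer: 2204-07-04


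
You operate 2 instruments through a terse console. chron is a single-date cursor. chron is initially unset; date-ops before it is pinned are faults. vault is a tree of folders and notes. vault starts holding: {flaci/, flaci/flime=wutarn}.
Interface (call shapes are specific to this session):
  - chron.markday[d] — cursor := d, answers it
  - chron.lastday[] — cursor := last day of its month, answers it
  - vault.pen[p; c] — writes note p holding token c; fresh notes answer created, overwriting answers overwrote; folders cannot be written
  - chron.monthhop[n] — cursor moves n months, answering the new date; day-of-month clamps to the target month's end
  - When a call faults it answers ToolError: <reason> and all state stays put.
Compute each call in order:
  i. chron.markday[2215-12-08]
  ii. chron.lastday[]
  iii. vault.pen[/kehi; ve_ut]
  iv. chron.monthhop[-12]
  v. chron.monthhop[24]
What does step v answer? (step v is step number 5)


CALL markday[d→2215-12-08]
RET  2215-12-08
CALL lastday[]
RET  2215-12-31
CALL pen[p→/kehi; c→ve_ut]
RET  created
CALL monthhop[n→-12]
RET  2214-12-31
CALL monthhop[n→24]
RET  2216-12-31

Answer: 2216-12-31


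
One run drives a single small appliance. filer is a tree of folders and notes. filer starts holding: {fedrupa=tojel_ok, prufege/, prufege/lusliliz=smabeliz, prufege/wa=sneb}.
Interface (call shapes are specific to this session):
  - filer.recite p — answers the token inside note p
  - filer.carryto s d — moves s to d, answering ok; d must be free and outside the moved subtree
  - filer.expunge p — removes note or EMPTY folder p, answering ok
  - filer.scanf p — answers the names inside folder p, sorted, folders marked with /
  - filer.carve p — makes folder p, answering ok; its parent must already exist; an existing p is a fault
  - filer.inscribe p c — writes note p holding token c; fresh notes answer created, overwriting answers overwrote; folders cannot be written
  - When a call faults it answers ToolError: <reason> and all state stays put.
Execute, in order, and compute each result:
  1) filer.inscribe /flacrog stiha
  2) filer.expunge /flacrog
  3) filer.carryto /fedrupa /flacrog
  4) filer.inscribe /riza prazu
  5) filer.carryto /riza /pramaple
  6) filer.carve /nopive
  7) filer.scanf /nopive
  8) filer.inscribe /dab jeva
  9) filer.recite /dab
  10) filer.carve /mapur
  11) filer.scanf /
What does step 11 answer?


// 1. inscribe(/flacrog, stiha) -> created
// 2. expunge(/flacrog) -> ok
// 3. carryto(/fedrupa, /flacrog) -> ok
// 4. inscribe(/riza, prazu) -> created
// 5. carryto(/riza, /pramaple) -> ok
// 6. carve(/nopive) -> ok
// 7. scanf(/nopive) -> []
// 8. inscribe(/dab, jeva) -> created
// 9. recite(/dab) -> jeva
// 10. carve(/mapur) -> ok
// 11. scanf(/) -> [dab, flacrog, mapur/, nopive/, pramaple, prufege/]

Answer: [dab, flacrog, mapur/, nopive/, pramaple, prufege/]


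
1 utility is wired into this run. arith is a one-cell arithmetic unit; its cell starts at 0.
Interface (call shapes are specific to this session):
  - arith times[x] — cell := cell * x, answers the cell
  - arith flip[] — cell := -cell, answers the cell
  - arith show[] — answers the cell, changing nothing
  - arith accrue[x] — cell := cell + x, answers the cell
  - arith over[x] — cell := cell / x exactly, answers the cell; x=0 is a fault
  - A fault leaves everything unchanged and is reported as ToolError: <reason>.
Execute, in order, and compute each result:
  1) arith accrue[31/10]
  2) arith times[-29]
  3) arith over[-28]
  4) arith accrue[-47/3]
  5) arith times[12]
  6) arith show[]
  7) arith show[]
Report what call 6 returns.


Answer: -10463/70

Derivation:
// 1. arith accrue(x: 31/10) => 31/10
// 2. arith times(x: -29) => -899/10
// 3. arith over(x: -28) => 899/280
// 4. arith accrue(x: -47/3) => -10463/840
// 5. arith times(x: 12) => -10463/70
// 6. arith show() => -10463/70
// 7. arith show() => -10463/70


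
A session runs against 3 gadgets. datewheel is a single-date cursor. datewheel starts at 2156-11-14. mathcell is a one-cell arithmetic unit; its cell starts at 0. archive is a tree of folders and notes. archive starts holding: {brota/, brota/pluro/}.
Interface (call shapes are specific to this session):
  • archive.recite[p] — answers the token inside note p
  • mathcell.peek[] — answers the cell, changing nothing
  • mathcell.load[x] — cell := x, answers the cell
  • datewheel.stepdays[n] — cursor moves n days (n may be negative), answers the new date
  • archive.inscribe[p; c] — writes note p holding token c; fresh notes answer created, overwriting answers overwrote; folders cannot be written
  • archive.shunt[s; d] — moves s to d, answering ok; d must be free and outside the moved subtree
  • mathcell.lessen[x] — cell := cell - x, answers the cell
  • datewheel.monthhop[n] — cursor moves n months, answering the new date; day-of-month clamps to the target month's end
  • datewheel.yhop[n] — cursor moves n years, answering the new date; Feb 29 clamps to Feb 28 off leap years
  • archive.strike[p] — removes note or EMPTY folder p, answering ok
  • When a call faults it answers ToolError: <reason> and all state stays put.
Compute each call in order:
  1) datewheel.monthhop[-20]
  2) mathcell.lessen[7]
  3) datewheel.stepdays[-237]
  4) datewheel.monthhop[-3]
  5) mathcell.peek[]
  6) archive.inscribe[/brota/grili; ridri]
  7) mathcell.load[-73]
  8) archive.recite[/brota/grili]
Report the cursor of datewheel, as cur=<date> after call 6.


·→ datewheel.monthhop(n='-20')
·← 2155-03-14
·→ mathcell.lessen(x='7')
·← -7
·→ datewheel.stepdays(n='-237')
·← 2154-07-20
·→ datewheel.monthhop(n='-3')
·← 2154-04-20
·→ mathcell.peek()
·← -7
·→ archive.inscribe(p='/brota/grili', c='ridri')
·← created
·→ mathcell.load(x='-73')
·← -73
·→ archive.recite(p='/brota/grili')
·← ridri

Answer: cur=2154-04-20


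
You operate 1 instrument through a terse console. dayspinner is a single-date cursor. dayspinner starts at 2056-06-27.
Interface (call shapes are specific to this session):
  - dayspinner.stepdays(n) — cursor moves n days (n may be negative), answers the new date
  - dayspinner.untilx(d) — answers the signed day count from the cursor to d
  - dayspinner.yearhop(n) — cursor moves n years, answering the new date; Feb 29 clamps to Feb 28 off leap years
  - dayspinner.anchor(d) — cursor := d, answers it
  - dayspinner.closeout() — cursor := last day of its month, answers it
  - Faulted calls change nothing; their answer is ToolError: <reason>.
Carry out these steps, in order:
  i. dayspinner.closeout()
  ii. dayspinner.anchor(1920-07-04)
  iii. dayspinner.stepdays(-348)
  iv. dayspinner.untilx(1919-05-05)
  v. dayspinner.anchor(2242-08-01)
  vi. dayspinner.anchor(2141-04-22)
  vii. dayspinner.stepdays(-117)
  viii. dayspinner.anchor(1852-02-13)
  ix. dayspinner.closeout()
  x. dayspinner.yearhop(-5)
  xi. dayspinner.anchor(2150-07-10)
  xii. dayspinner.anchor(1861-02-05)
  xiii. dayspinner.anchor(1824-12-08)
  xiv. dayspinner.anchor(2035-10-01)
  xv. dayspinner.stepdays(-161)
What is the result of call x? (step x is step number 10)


Answer: 1847-02-28

Derivation:
// 1. dayspinner.closeout() => 2056-06-30
// 2. dayspinner.anchor(d=1920-07-04) => 1920-07-04
// 3. dayspinner.stepdays(n=-348) => 1919-07-22
// 4. dayspinner.untilx(d=1919-05-05) => -78
// 5. dayspinner.anchor(d=2242-08-01) => 2242-08-01
// 6. dayspinner.anchor(d=2141-04-22) => 2141-04-22
// 7. dayspinner.stepdays(n=-117) => 2140-12-26
// 8. dayspinner.anchor(d=1852-02-13) => 1852-02-13
// 9. dayspinner.closeout() => 1852-02-29
// 10. dayspinner.yearhop(n=-5) => 1847-02-28
// 11. dayspinner.anchor(d=2150-07-10) => 2150-07-10
// 12. dayspinner.anchor(d=1861-02-05) => 1861-02-05
// 13. dayspinner.anchor(d=1824-12-08) => 1824-12-08
// 14. dayspinner.anchor(d=2035-10-01) => 2035-10-01
// 15. dayspinner.stepdays(n=-161) => 2035-04-23


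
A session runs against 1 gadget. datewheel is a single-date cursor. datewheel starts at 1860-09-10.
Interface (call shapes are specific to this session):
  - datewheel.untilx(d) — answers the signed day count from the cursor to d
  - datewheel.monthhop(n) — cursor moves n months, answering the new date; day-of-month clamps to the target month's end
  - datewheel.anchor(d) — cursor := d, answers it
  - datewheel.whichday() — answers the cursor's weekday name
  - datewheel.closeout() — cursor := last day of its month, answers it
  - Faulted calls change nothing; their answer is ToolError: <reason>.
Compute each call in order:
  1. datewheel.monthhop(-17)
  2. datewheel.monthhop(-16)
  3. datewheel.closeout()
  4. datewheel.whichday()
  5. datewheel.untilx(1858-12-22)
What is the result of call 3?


Answer: 1857-12-31

Derivation:
! 1. monthhop(n='-17') => 1859-04-10
! 2. monthhop(n='-16') => 1857-12-10
! 3. closeout() => 1857-12-31
! 4. whichday() => Thursday
! 5. untilx(d='1858-12-22') => 356


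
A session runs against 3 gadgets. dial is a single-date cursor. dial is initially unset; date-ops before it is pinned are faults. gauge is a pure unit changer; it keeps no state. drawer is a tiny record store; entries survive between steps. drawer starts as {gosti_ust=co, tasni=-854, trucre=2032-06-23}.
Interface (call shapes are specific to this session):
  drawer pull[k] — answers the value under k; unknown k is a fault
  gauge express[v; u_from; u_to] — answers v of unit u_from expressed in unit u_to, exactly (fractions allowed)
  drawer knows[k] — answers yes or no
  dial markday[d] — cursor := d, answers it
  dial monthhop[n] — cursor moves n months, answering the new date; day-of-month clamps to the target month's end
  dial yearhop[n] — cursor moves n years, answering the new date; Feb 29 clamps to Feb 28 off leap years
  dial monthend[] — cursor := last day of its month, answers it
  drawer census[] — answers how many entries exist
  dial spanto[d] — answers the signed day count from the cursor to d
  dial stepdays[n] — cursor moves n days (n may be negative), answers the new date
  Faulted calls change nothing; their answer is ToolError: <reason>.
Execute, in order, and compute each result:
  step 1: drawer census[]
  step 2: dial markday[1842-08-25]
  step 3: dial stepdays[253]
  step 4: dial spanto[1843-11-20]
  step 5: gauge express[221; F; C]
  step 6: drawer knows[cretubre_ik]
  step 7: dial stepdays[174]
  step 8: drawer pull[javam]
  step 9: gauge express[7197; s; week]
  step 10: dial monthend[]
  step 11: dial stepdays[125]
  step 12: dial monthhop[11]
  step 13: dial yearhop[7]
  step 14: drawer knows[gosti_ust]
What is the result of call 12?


Answer: 1845-02-04

Derivation:
$ drawer census
:: 3
$ dial markday 1842-08-25
:: 1842-08-25
$ dial stepdays 253
:: 1843-05-05
$ dial spanto 1843-11-20
:: 199
$ gauge express 221 F C
:: 105
$ drawer knows cretubre_ik
:: no
$ dial stepdays 174
:: 1843-10-26
$ drawer pull javam
:: ToolError: no such key javam
$ gauge express 7197 s week
:: 2399/201600
$ dial monthend
:: 1843-10-31
$ dial stepdays 125
:: 1844-03-04
$ dial monthhop 11
:: 1845-02-04
$ dial yearhop 7
:: 1852-02-04
$ drawer knows gosti_ust
:: yes


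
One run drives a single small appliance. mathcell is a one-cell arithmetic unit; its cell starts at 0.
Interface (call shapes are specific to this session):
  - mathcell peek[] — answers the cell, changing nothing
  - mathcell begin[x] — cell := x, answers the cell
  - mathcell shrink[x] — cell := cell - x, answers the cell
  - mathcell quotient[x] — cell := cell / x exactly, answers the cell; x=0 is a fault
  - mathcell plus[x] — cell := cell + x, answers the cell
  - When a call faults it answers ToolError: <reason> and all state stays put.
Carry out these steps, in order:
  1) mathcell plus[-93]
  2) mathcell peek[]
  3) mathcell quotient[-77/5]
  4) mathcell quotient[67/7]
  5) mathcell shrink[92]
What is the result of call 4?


# 1. mathcell plus(-93) ~> -93
# 2. mathcell peek() ~> -93
# 3. mathcell quotient(-77/5) ~> 465/77
# 4. mathcell quotient(67/7) ~> 465/737
# 5. mathcell shrink(92) ~> -67339/737

Answer: 465/737


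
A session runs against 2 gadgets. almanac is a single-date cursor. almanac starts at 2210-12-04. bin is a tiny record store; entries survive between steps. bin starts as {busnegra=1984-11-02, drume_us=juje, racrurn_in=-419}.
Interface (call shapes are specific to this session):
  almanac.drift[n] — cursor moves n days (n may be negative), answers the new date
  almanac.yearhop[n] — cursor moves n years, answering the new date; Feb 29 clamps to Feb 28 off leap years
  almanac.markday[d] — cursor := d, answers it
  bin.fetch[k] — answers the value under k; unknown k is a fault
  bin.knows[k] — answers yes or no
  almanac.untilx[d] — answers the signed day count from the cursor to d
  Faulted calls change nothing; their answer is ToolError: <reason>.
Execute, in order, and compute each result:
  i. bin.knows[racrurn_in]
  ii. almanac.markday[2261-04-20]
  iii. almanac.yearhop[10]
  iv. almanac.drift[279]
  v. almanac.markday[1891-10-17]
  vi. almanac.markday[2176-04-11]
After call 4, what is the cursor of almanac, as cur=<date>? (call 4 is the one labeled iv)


Answer: cur=2272-01-24

Derivation:
-- 1. bin.knows(racrurn_in) : yes
-- 2. almanac.markday(2261-04-20) : 2261-04-20
-- 3. almanac.yearhop(10) : 2271-04-20
-- 4. almanac.drift(279) : 2272-01-24
-- 5. almanac.markday(1891-10-17) : 1891-10-17
-- 6. almanac.markday(2176-04-11) : 2176-04-11


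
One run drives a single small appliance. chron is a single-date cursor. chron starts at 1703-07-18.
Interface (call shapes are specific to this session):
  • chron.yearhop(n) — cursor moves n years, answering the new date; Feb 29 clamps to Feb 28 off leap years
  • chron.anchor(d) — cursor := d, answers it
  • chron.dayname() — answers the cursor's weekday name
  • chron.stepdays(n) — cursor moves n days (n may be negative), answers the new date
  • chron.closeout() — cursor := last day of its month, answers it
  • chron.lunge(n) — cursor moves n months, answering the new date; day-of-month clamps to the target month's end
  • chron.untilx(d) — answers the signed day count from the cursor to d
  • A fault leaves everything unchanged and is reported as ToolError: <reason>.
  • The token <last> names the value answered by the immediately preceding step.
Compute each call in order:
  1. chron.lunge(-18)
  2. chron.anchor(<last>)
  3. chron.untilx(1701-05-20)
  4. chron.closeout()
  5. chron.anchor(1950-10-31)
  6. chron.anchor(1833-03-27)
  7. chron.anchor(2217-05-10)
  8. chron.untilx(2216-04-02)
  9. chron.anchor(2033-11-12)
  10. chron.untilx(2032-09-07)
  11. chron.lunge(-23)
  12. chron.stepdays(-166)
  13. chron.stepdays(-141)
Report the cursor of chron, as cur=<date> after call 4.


Then chron.lunge on n→-18, — result: 1702-01-18.
I try chron.anchor on d→<last>, and see 1702-01-18.
I call chron.untilx on d→1701-05-20, and observe -243.
Now I run chron.closeout(), giving 1702-01-31.
Invoking chron.anchor on d→1950-10-31, and get 1950-10-31.
Invoking chron.anchor on d→1833-03-27, yielding 1833-03-27.
I run chron.anchor on d→2217-05-10, and see 2217-05-10.
I try chron.untilx on d→2216-04-02, and observe -403.
Invoking chron.anchor on d→2033-11-12, giving 2033-11-12.
Then chron.untilx on d→2032-09-07: -431.
I invoke chron.lunge on n→-23, and see 2031-12-12.
I use chron.stepdays on n→-166, which returns 2031-06-29.
Invoking chron.stepdays on n→-141: 2031-02-08.

Answer: cur=1702-01-31


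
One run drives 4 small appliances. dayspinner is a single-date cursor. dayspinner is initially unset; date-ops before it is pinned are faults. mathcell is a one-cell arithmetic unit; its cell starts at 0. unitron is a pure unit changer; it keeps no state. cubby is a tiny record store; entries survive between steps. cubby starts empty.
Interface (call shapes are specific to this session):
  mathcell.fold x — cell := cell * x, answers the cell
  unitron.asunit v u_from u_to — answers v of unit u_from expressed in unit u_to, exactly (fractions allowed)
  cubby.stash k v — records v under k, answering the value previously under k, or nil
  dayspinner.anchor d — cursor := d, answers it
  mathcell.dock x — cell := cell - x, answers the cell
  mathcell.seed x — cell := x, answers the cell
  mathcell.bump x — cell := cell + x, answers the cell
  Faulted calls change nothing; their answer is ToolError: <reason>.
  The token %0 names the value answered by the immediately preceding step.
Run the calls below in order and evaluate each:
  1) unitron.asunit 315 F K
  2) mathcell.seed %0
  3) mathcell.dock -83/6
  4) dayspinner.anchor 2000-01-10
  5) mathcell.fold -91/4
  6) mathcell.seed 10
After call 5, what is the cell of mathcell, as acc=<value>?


Answer: acc=-7276087/720

Derivation:
$ asunit 315 F K
= 77467/180
$ seed %0
= 77467/180
$ dock -83/6
= 79957/180
$ anchor 2000-01-10
= 2000-01-10
$ fold -91/4
= -7276087/720
$ seed 10
= 10


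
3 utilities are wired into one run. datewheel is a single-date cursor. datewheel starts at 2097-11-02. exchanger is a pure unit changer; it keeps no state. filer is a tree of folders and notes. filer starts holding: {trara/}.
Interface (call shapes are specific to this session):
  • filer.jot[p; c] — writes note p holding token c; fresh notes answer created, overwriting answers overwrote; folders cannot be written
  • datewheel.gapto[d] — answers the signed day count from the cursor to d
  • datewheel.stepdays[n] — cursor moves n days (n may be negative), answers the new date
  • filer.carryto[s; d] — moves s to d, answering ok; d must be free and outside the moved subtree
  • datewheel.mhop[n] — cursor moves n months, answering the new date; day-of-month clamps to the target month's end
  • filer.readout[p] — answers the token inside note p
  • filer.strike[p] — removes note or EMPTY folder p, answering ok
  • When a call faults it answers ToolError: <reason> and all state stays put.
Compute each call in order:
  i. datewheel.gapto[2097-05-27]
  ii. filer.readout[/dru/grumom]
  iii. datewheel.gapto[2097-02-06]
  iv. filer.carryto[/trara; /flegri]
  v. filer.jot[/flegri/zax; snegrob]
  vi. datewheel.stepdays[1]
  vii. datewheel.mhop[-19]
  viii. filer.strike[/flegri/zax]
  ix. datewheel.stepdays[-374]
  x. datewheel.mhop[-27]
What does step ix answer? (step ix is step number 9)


// gapto(d: 2097-05-27) : -159
// readout(p: /dru/grumom) : ToolError: not found
// gapto(d: 2097-02-06) : -269
// carryto(s: /trara, d: /flegri) : ok
// jot(p: /flegri/zax, c: snegrob) : created
// stepdays(n: 1) : 2097-11-03
// mhop(n: -19) : 2096-04-03
// strike(p: /flegri/zax) : ok
// stepdays(n: -374) : 2095-03-26
// mhop(n: -27) : 2092-12-26

Answer: 2095-03-26


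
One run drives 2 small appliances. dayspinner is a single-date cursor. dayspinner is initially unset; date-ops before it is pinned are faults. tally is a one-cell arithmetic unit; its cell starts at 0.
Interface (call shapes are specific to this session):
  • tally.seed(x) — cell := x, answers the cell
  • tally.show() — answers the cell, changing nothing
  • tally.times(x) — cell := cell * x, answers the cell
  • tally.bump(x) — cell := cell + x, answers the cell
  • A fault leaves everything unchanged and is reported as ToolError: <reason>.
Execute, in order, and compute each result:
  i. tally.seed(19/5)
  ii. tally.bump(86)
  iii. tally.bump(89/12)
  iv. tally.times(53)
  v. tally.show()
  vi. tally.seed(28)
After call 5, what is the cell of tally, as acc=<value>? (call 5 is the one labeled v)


→ seed(19/5)
← 19/5
→ bump(86)
← 449/5
→ bump(89/12)
← 5833/60
→ times(53)
← 309149/60
→ show()
← 309149/60
→ seed(28)
← 28

Answer: acc=309149/60


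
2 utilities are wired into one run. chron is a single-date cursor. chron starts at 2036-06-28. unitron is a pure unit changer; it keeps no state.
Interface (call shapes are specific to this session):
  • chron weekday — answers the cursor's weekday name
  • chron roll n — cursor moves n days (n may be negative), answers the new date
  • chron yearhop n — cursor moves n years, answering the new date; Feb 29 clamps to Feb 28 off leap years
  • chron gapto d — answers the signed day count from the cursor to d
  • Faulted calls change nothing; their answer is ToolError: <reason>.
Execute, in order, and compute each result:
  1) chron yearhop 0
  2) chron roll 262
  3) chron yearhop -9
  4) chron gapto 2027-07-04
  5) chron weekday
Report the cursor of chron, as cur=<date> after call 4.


# 1. chron yearhop(n=0) == 2036-06-28
# 2. chron roll(n=262) == 2037-03-17
# 3. chron yearhop(n=-9) == 2028-03-17
# 4. chron gapto(d=2027-07-04) == -257
# 5. chron weekday() == Friday

Answer: cur=2028-03-17


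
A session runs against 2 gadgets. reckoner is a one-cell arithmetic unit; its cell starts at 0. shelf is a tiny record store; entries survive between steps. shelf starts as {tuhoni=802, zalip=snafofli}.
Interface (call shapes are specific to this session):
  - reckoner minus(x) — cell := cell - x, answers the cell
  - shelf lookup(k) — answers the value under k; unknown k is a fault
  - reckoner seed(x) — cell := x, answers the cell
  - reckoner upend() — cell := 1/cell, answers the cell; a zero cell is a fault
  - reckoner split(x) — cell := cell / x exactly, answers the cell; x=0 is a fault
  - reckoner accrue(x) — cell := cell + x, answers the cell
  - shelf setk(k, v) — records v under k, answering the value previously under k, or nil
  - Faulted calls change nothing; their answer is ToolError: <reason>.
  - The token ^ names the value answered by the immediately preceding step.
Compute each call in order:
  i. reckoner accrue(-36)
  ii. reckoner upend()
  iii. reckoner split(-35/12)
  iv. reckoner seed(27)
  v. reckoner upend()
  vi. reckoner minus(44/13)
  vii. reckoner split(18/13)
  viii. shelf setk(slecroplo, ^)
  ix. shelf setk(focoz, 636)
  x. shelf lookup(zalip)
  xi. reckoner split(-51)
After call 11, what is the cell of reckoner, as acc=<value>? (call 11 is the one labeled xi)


-> reckoner accrue(x: -36)
<- -36
-> reckoner upend()
<- -1/36
-> reckoner split(x: -35/12)
<- 1/105
-> reckoner seed(x: 27)
<- 27
-> reckoner upend()
<- 1/27
-> reckoner minus(x: 44/13)
<- -1175/351
-> reckoner split(x: 18/13)
<- -1175/486
-> shelf setk(k: slecroplo, v: ^)
<- nil
-> shelf setk(k: focoz, v: 636)
<- nil
-> shelf lookup(k: zalip)
<- snafofli
-> reckoner split(x: -51)
<- 1175/24786

Answer: acc=1175/24786


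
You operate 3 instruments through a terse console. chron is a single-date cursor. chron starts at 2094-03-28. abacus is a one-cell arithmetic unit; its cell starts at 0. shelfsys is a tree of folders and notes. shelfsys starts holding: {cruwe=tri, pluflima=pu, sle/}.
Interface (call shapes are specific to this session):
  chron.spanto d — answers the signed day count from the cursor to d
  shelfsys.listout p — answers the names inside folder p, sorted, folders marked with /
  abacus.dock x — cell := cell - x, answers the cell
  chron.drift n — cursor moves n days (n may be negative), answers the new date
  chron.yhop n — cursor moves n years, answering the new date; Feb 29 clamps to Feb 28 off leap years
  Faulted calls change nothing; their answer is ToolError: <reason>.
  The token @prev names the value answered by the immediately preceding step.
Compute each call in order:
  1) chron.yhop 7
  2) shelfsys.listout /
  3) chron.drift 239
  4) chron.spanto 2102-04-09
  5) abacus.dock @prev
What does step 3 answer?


Answer: 2101-11-22

Derivation:
Now I run chron.yhop passing n='7', — result: 2101-03-28.
Using shelfsys.listout passing p='/', → [cruwe, pluflima, sle/].
I run chron.drift passing n='239', and observe 2101-11-22.
I call chron.spanto passing d='2102-04-09', which returns 138.
Invoking abacus.dock passing x='@prev', and observe -138.


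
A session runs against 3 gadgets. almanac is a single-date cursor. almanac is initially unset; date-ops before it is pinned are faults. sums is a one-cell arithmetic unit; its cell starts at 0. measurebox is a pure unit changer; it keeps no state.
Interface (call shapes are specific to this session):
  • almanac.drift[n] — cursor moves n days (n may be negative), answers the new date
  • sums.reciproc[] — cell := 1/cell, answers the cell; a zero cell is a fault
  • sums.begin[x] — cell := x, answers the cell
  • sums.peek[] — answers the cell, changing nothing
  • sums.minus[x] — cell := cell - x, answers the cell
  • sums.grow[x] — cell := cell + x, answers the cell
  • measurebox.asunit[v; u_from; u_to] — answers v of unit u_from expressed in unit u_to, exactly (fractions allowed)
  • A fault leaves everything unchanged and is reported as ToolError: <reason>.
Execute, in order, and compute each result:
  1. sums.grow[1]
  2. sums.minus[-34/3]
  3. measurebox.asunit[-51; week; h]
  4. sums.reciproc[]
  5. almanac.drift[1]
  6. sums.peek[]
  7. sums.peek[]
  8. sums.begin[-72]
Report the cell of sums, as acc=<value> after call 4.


Answer: acc=3/37

Derivation:
Using sums.grow using x=1, giving 1.
Invoking sums.minus using x=-34/3, and observe 37/3.
Using measurebox.asunit using v=-51, u_from=week, u_to=h, → -8568.
Using sums.reciproc: 3/37.
I call almanac.drift using n=1, → ToolError: no date set.
Invoking sums.peek, giving 3/37.
Invoking sums.peek(), and see 3/37.
Invoking sums.begin using x=-72, and observe -72.


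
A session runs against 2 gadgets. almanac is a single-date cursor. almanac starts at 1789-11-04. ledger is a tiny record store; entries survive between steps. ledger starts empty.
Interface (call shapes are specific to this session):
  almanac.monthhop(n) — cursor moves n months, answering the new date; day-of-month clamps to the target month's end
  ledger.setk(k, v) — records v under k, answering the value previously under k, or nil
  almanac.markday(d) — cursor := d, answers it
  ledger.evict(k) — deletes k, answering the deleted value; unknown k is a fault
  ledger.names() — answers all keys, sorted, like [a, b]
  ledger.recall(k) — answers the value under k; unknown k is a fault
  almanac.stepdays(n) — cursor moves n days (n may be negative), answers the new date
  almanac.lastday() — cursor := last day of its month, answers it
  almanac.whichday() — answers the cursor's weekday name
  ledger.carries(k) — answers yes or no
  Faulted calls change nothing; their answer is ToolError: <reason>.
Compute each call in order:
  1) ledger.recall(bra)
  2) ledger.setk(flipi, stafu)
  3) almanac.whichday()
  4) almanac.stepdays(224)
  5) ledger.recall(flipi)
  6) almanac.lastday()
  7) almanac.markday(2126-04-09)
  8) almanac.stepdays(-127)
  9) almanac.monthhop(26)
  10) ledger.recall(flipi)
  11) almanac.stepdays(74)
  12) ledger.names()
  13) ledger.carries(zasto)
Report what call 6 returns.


Answer: 1790-06-30

Derivation:
→ ledger.recall(k→bra)
← ToolError: no such key bra
→ ledger.setk(k→flipi, v→stafu)
← nil
→ almanac.whichday()
← Wednesday
→ almanac.stepdays(n→224)
← 1790-06-16
→ ledger.recall(k→flipi)
← stafu
→ almanac.lastday()
← 1790-06-30
→ almanac.markday(d→2126-04-09)
← 2126-04-09
→ almanac.stepdays(n→-127)
← 2125-12-03
→ almanac.monthhop(n→26)
← 2128-02-03
→ ledger.recall(k→flipi)
← stafu
→ almanac.stepdays(n→74)
← 2128-04-17
→ ledger.names()
← [flipi]
→ ledger.carries(k→zasto)
← no


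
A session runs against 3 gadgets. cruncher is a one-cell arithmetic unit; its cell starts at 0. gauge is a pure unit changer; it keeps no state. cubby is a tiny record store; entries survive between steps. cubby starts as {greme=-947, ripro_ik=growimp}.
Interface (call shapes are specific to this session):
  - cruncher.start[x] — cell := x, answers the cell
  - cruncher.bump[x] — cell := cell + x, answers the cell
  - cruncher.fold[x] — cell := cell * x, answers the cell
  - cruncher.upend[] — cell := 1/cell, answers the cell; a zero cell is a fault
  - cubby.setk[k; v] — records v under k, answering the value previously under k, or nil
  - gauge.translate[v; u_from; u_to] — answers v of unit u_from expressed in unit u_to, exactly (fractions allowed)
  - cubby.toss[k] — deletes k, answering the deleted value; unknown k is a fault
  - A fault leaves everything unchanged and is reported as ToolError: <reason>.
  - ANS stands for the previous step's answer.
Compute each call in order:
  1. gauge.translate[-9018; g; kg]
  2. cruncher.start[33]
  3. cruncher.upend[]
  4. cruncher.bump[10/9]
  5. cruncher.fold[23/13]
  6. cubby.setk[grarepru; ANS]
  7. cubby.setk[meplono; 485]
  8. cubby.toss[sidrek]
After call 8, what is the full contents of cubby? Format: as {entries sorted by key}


[in] gauge.translate v='-9018' u_from='g' u_to='kg'
  -4509/500
[in] cruncher.start x='33'
  33
[in] cruncher.upend
  1/33
[in] cruncher.bump x='10/9'
  113/99
[in] cruncher.fold x='23/13'
  2599/1287
[in] cubby.setk k='grarepru' v='ANS'
  nil
[in] cubby.setk k='meplono' v='485'
  nil
[in] cubby.toss k='sidrek'
  ToolError: no such key sidrek

Answer: {grarepru=2599/1287, greme=-947, meplono=485, ripro_ik=growimp}


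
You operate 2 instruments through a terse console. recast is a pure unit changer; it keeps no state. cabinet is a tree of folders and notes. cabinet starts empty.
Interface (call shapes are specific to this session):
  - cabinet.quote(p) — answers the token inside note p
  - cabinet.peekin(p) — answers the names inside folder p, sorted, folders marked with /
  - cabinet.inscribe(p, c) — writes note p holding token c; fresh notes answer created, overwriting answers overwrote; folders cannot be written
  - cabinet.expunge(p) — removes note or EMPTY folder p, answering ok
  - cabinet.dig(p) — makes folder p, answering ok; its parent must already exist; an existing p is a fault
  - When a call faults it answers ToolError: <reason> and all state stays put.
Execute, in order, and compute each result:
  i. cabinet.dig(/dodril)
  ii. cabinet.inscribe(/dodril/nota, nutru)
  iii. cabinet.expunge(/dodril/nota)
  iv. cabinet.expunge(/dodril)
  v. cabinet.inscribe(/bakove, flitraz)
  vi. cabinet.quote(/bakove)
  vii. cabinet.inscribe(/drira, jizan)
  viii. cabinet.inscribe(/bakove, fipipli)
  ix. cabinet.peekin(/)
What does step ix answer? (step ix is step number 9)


$ cabinet.dig p='/dodril'
:: ok
$ cabinet.inscribe p='/dodril/nota' c='nutru'
:: created
$ cabinet.expunge p='/dodril/nota'
:: ok
$ cabinet.expunge p='/dodril'
:: ok
$ cabinet.inscribe p='/bakove' c='flitraz'
:: created
$ cabinet.quote p='/bakove'
:: flitraz
$ cabinet.inscribe p='/drira' c='jizan'
:: created
$ cabinet.inscribe p='/bakove' c='fipipli'
:: overwrote
$ cabinet.peekin p='/'
:: [bakove, drira]

Answer: [bakove, drira]


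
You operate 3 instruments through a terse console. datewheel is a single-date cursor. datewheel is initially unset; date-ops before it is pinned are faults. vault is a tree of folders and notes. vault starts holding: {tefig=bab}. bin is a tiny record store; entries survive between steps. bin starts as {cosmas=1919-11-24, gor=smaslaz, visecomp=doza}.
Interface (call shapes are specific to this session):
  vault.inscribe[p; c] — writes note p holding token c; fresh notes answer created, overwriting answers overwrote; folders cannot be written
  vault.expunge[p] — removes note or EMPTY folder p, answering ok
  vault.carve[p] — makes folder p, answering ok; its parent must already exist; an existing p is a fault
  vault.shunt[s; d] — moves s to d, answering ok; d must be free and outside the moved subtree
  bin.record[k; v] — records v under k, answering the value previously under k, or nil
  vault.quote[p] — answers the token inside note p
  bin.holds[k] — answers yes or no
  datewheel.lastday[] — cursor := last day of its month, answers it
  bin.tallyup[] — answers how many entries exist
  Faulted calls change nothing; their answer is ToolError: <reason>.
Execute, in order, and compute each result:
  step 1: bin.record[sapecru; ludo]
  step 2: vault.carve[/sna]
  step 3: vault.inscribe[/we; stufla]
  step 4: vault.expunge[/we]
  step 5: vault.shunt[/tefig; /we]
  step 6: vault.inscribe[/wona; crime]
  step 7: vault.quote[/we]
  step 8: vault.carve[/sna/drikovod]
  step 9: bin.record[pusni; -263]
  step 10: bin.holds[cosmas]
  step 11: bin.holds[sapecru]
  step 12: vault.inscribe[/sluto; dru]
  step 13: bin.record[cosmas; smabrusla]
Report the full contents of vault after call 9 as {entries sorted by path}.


Answer: {sna/, sna/drikovod/, we=bab, wona=crime}

Derivation:
-> bin.record(k: sapecru, v: ludo)
<- nil
-> vault.carve(p: /sna)
<- ok
-> vault.inscribe(p: /we, c: stufla)
<- created
-> vault.expunge(p: /we)
<- ok
-> vault.shunt(s: /tefig, d: /we)
<- ok
-> vault.inscribe(p: /wona, c: crime)
<- created
-> vault.quote(p: /we)
<- bab
-> vault.carve(p: /sna/drikovod)
<- ok
-> bin.record(k: pusni, v: -263)
<- nil
-> bin.holds(k: cosmas)
<- yes
-> bin.holds(k: sapecru)
<- yes
-> vault.inscribe(p: /sluto, c: dru)
<- created
-> bin.record(k: cosmas, v: smabrusla)
<- 1919-11-24


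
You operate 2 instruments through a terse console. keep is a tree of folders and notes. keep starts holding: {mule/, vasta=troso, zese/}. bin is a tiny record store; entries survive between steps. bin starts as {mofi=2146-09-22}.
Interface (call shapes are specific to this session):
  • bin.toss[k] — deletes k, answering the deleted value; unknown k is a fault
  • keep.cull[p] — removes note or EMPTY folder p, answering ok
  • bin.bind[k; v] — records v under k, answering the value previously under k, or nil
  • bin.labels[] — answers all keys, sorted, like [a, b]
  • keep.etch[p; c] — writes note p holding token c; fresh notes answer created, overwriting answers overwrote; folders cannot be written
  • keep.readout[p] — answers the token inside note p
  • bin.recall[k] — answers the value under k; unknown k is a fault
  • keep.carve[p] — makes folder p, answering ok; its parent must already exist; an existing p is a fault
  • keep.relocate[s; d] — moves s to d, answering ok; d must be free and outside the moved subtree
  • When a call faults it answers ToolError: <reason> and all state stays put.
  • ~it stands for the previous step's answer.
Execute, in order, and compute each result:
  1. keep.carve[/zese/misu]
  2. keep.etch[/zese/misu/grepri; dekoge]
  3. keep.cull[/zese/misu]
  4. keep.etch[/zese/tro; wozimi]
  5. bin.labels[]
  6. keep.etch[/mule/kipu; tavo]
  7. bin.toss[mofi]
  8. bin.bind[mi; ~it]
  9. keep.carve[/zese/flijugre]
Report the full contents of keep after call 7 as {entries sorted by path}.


# 1. carve(/zese/misu) ~> ok
# 2. etch(/zese/misu/grepri, dekoge) ~> created
# 3. cull(/zese/misu) ~> ToolError: not empty
# 4. etch(/zese/tro, wozimi) ~> created
# 5. labels() ~> [mofi]
# 6. etch(/mule/kipu, tavo) ~> created
# 7. toss(mofi) ~> 2146-09-22
# 8. bind(mi, ~it) ~> nil
# 9. carve(/zese/flijugre) ~> ok

Answer: {mule/, mule/kipu=tavo, vasta=troso, zese/, zese/misu/, zese/misu/grepri=dekoge, zese/tro=wozimi}


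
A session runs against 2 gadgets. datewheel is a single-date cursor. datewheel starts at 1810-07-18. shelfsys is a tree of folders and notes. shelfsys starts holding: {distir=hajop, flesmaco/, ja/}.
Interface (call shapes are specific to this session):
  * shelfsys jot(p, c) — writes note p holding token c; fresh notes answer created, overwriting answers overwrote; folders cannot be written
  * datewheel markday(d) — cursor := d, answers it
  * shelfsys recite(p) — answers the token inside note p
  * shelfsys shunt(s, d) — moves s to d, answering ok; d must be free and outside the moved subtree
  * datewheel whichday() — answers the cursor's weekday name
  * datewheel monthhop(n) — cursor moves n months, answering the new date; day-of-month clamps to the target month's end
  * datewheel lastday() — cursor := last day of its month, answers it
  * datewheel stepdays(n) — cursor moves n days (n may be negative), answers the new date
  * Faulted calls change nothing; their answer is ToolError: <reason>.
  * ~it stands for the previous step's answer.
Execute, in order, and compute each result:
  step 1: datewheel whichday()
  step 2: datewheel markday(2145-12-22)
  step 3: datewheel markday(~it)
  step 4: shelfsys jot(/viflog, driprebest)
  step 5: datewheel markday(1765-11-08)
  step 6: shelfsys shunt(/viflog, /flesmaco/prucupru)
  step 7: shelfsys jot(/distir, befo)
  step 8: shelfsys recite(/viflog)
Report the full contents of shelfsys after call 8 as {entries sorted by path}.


Do: datewheel whichday[]
See: Wednesday
Do: datewheel markday[2145-12-22]
See: 2145-12-22
Do: datewheel markday[~it]
See: 2145-12-22
Do: shelfsys jot[/viflog; driprebest]
See: created
Do: datewheel markday[1765-11-08]
See: 1765-11-08
Do: shelfsys shunt[/viflog; /flesmaco/prucupru]
See: ok
Do: shelfsys jot[/distir; befo]
See: overwrote
Do: shelfsys recite[/viflog]
See: ToolError: not found

Answer: {distir=befo, flesmaco/, flesmaco/prucupru=driprebest, ja/}


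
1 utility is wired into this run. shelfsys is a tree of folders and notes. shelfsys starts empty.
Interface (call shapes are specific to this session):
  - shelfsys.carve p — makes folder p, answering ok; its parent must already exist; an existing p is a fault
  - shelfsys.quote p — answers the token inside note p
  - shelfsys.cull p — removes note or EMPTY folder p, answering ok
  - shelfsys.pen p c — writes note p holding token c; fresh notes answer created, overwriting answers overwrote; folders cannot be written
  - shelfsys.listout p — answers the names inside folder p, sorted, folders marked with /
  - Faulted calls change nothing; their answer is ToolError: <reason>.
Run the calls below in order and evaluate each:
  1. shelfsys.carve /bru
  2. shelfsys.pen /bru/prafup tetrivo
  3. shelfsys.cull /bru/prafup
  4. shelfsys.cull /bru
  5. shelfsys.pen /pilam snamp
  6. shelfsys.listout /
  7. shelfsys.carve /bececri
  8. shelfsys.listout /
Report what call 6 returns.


Answer: [pilam]

Derivation:
I invoke carve using p→/bru: ok.
I use pen using p→/bru/prafup, c→tetrivo, and see created.
Calling cull using p→/bru/prafup, yielding ok.
I try cull using p→/bru, and see ok.
Then pen using p→/pilam, c→snamp, and see created.
Then listout using p→/, and see [pilam].
Invoking carve using p→/bececri, which returns ok.
Using listout using p→/, and get [bececri/, pilam].
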